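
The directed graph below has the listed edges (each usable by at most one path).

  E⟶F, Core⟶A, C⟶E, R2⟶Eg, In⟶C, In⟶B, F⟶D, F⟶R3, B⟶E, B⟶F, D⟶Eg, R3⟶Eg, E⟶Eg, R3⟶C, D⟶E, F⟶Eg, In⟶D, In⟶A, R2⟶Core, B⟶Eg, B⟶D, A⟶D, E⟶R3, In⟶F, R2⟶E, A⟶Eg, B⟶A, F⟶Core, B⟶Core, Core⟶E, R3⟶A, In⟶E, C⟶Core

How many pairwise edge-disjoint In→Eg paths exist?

6

Assign every edge capacity 1; by Menger, the answer equals the max flow.
Path In→F→Eg (+1); total 1.
Path In→B→Eg (+1); total 2.
Path In→A→Eg (+1); total 3.
Path In→D→Eg (+1); total 4.
Path In→E→Eg (+1); total 5.
Path In→C→E→R3→Eg (+1); total 6.
No residual In→Eg path; max flow = 6.
Certifying cut of size 6: {In→A, In→B, In→C, In→D, In→E, In→F}.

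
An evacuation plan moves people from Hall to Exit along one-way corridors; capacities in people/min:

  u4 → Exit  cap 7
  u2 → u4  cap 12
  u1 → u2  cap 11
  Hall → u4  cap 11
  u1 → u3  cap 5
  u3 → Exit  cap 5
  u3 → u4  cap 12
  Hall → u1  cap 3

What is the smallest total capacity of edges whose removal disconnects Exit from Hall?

10

Augment Hall→u4→Exit: bottleneck 7, flow now 7.
Augment Hall→u1→u3→Exit: bottleneck 3, flow now 10.
No augmenting path remains; maximum flow = 10.
By max-flow min-cut, the minimum cut capacity equals the max flow.
In the residual graph, reachable from Hall: {Hall, u4}.
Min-cut edges: Hall→u1 (3), u4→Exit (7); capacity 3 + 7 = 10.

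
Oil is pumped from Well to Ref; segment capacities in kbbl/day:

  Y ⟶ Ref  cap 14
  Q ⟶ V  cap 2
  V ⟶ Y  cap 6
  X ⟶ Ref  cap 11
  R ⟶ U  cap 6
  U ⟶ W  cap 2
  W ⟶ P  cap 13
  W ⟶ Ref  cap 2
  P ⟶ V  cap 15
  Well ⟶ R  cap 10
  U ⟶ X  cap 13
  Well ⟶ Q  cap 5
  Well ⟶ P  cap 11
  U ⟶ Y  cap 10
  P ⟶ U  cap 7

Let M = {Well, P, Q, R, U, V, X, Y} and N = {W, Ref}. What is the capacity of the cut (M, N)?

Edges leaving {Well, P, Q, R, U, V, X, Y}: U→W (2), X→Ref (11), Y→Ref (14).
Cut capacity = 2 + 11 + 14 = 27.

27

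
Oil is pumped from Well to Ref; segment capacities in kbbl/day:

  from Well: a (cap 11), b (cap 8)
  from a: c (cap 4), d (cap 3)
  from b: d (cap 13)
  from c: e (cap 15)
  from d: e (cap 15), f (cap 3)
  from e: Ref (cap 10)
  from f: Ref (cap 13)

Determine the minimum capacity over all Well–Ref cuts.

Augment Well→a→c→e→Ref: bottleneck 4, flow now 4.
Augment Well→a→d→e→Ref: bottleneck 3, flow now 7.
Augment Well→b→d→e→Ref: bottleneck 3, flow now 10.
Augment Well→b→d→f→Ref: bottleneck 3, flow now 13.
No augmenting path remains; maximum flow = 13.
By max-flow min-cut, the minimum cut capacity equals the max flow.
In the residual graph, reachable from Well: {Well, a, b, c, d, e}.
Min-cut edges: d→f (3), e→Ref (10); capacity 3 + 10 = 13.

13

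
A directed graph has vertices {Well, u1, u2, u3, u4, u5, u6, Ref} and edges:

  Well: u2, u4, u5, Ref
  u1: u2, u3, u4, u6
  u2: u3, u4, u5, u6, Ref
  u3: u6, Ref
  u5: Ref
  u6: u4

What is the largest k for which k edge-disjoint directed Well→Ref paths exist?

Assign every edge capacity 1; by Menger, the answer equals the max flow.
Path Well→Ref (+1); total 1.
Path Well→u2→Ref (+1); total 2.
Path Well→u5→Ref (+1); total 3.
No residual Well→Ref path; max flow = 3.
Certifying cut of size 3: {Well→Ref, Well→u2, Well→u5}.

3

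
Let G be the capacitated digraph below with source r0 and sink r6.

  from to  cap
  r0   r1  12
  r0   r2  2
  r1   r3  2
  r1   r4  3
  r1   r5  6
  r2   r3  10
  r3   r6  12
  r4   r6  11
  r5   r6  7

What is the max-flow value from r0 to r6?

Augment r0→r1→r3→r6: bottleneck 2, flow now 2.
Augment r0→r1→r4→r6: bottleneck 3, flow now 5.
Augment r0→r1→r5→r6: bottleneck 6, flow now 11.
Augment r0→r2→r3→r6: bottleneck 2, flow now 13.
No augmenting path remains; maximum flow = 13.
In the residual graph, reachable from r0: {r0, r1}.
Min-cut edges: r0→r2 (2), r1→r3 (2), r1→r4 (3), r1→r5 (6); capacity 2 + 2 + 3 + 6 = 13.
This cut is saturated, so no flow can exceed 13.

13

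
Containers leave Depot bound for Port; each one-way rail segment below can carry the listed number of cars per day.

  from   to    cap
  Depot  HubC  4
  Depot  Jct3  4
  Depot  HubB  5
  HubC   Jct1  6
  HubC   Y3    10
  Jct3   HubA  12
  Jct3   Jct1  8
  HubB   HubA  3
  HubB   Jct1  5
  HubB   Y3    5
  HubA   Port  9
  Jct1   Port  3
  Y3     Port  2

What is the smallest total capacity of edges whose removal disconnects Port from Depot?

Augment Depot→HubC→Jct1→Port: bottleneck 3, flow now 3.
Augment Depot→HubC→Y3→Port: bottleneck 1, flow now 4.
Augment Depot→Jct3→HubA→Port: bottleneck 4, flow now 8.
Augment Depot→HubB→HubA→Port: bottleneck 3, flow now 11.
Augment Depot→HubB→Y3→Port: bottleneck 1, flow now 12.
No augmenting path remains; maximum flow = 12.
By max-flow min-cut, the minimum cut capacity equals the max flow.
In the residual graph, reachable from Depot: {Depot, HubC, HubB, Jct1, Y3}.
Min-cut edges: Depot→Jct3 (4), HubB→HubA (3), Jct1→Port (3), Y3→Port (2); capacity 4 + 3 + 3 + 2 = 12.

12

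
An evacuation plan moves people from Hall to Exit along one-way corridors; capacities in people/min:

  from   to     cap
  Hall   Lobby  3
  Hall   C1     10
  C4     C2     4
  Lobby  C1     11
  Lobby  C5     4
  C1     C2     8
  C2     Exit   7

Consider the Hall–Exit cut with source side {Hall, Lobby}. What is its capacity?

25

Edges leaving {Hall, Lobby}: Hall→C1 (10), Lobby→C1 (11), Lobby→C5 (4).
Cut capacity = 10 + 11 + 4 = 25.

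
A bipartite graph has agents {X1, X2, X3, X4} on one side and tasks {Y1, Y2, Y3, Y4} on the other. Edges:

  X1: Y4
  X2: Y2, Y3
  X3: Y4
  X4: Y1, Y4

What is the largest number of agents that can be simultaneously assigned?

3

Unit-capacity flow: source→left, listed edges, right→sink; max matching = max flow.
Augmenting path X1→Y4 (+1); matched 1.
Augmenting path X2→Y2 (+1); matched 2.
Augmenting path X4→Y1 (+1); matched 3.
No augmenting path remains; maximum matching = 3.
König certificate: {X2, X4, Y4} is a vertex cover of size 3 (every listed pair touches it), so no matching can be larger.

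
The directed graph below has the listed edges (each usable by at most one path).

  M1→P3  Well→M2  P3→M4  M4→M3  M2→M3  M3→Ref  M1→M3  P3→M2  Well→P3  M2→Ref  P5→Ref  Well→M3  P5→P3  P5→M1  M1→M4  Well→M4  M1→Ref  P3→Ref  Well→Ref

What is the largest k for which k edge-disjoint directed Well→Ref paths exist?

4

Assign every edge capacity 1; by Menger, the answer equals the max flow.
Path Well→Ref (+1); total 1.
Path Well→P3→Ref (+1); total 2.
Path Well→M2→Ref (+1); total 3.
Path Well→M3→Ref (+1); total 4.
No residual Well→Ref path; max flow = 4.
Certifying cut of size 4: {M3→Ref, Well→M2, Well→P3, Well→Ref}.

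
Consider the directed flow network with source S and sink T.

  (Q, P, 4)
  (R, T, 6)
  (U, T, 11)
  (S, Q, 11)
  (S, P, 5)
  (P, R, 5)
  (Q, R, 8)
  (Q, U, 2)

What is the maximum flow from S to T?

Augment S→P→R→T: bottleneck 5, flow now 5.
Augment S→Q→R→T: bottleneck 1, flow now 6.
Augment S→Q→U→T: bottleneck 2, flow now 8.
No augmenting path remains; maximum flow = 8.
In the residual graph, reachable from S: {S, P, Q, R}.
Min-cut edges: Q→U (2), R→T (6); capacity 2 + 6 = 8.
This cut is saturated, so no flow can exceed 8.

8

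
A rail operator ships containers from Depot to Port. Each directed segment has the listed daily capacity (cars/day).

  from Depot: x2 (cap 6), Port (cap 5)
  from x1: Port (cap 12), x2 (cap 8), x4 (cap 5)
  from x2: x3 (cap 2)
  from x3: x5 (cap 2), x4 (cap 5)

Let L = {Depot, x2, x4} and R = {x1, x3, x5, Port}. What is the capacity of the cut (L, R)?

7

Edges leaving {Depot, x2, x4}: Depot→Port (5), x2→x3 (2).
Cut capacity = 5 + 2 = 7.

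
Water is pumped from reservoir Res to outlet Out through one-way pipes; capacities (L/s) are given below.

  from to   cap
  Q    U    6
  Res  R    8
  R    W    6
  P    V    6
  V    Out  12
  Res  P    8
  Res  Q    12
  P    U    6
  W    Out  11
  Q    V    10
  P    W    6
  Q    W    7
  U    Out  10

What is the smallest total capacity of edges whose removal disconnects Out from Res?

Augment Res→P→U→Out: bottleneck 6, flow now 6.
Augment Res→P→V→Out: bottleneck 2, flow now 8.
Augment Res→Q→U→Out: bottleneck 4, flow now 12.
Augment Res→Q→V→Out: bottleneck 8, flow now 20.
Augment Res→R→W→Out: bottleneck 6, flow now 26.
No augmenting path remains; maximum flow = 26.
By max-flow min-cut, the minimum cut capacity equals the max flow.
In the residual graph, reachable from Res: {Res, R}.
Min-cut edges: Res→P (8), Res→Q (12), R→W (6); capacity 8 + 12 + 6 = 26.

26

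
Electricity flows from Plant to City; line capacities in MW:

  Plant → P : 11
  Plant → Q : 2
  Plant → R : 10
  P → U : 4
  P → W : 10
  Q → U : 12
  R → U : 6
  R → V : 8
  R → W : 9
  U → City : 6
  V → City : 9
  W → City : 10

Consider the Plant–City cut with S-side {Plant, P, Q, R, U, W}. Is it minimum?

Given cut capacity: 8 + 6 + 10 = 24.
Augment Plant→P→U→City: bottleneck 4, flow now 4.
Augment Plant→P→W→City: bottleneck 7, flow now 11.
Augment Plant→Q→U→City: bottleneck 2, flow now 13.
Augment Plant→R→V→City: bottleneck 8, flow now 21.
Augment Plant→R→W→City: bottleneck 2, flow now 23.
No augmenting path remains; maximum flow = 23.
In the residual graph, reachable from Plant: {Plant}.
Min-cut edges: Plant→P (11), Plant→Q (2), Plant→R (10); capacity 11 + 2 + 10 = 23.
Cut capacity 24 exceeds the max flow 23, so it is not minimum.

No — its capacity is 24, but the minimum cut has capacity 23.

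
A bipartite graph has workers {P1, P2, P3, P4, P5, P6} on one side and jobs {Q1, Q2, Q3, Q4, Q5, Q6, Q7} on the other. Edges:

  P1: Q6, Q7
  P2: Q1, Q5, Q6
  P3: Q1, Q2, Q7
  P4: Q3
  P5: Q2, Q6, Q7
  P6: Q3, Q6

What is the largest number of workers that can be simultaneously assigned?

6

Unit-capacity flow: source→left, listed edges, right→sink; max matching = max flow.
Augmenting path P1→Q6 (+1); matched 1.
Augmenting path P2→Q1 (+1); matched 2.
Augmenting path P3→Q2 (+1); matched 3.
Augmenting path P4→Q3 (+1); matched 4.
Augmenting path P5→Q7 (+1); matched 5.
Augmenting path P6→Q6→P1→Q7→P5→Q2→P3→Q1→P2→Q5 (+1); matched 6.
No augmenting path remains; maximum matching = 6.
König certificate: {P1, P2, P3, P4, P5, P6} is a vertex cover of size 6 (every listed pair touches it), so no matching can be larger.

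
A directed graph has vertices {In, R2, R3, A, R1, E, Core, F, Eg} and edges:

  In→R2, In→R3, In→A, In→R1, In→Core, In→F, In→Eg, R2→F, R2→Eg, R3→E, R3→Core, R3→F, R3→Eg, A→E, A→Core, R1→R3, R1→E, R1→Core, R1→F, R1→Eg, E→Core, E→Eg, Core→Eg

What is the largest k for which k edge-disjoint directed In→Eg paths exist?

6

Assign every edge capacity 1; by Menger, the answer equals the max flow.
Path In→Eg (+1); total 1.
Path In→R2→Eg (+1); total 2.
Path In→R3→Eg (+1); total 3.
Path In→R1→Eg (+1); total 4.
Path In→Core→Eg (+1); total 5.
Path In→A→E→Eg (+1); total 6.
No residual In→Eg path; max flow = 6.
Certifying cut of size 6: {In→A, In→Core, In→Eg, In→R1, In→R2, In→R3}.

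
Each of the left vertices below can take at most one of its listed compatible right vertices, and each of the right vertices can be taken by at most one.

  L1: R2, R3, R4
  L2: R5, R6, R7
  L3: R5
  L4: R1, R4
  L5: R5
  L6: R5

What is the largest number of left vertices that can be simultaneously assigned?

Unit-capacity flow: source→left, listed edges, right→sink; max matching = max flow.
Augmenting path L1→R2 (+1); matched 1.
Augmenting path L2→R5 (+1); matched 2.
Augmenting path L4→R1 (+1); matched 3.
Augmenting path L3→R5→L2→R6 (+1); matched 4.
No augmenting path remains; maximum matching = 4.
König certificate: {L1, L2, L4, R5} is a vertex cover of size 4 (every listed pair touches it), so no matching can be larger.

4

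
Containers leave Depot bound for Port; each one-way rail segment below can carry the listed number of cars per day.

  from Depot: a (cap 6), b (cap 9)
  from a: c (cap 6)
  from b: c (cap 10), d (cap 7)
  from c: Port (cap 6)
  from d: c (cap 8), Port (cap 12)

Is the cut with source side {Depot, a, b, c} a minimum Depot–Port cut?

Given cut capacity: 7 + 6 = 13.
Augment Depot→a→c→Port: bottleneck 6, flow now 6.
Augment Depot→b→d→Port: bottleneck 7, flow now 13.
No augmenting path remains; maximum flow = 13.
Cut capacity 13 equals the max flow, so it is a minimum cut.

Yes — it is a minimum cut (capacity 13).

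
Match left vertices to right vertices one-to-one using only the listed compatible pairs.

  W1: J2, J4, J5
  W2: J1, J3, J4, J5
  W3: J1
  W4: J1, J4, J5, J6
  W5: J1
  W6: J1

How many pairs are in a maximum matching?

Unit-capacity flow: source→left, listed edges, right→sink; max matching = max flow.
Augmenting path W1→J2 (+1); matched 1.
Augmenting path W2→J1 (+1); matched 2.
Augmenting path W4→J4 (+1); matched 3.
Augmenting path W3→J1→W2→J3 (+1); matched 4.
No augmenting path remains; maximum matching = 4.
König certificate: {W1, W2, W4, J1} is a vertex cover of size 4 (every listed pair touches it), so no matching can be larger.

4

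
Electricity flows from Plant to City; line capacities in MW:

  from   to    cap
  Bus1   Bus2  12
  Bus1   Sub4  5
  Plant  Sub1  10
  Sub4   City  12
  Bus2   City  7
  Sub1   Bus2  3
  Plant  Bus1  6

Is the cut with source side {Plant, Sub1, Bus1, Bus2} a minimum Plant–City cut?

No — its capacity is 12, but the minimum cut has capacity 9.

Given cut capacity: 5 + 7 = 12.
Augment Plant→Sub1→Bus2→City: bottleneck 3, flow now 3.
Augment Plant→Bus1→Bus2→City: bottleneck 4, flow now 7.
Augment Plant→Bus1→Sub4→City: bottleneck 2, flow now 9.
No augmenting path remains; maximum flow = 9.
In the residual graph, reachable from Plant: {Plant, Sub1}.
Min-cut edges: Plant→Bus1 (6), Sub1→Bus2 (3); capacity 6 + 3 = 9.
Cut capacity 12 exceeds the max flow 9, so it is not minimum.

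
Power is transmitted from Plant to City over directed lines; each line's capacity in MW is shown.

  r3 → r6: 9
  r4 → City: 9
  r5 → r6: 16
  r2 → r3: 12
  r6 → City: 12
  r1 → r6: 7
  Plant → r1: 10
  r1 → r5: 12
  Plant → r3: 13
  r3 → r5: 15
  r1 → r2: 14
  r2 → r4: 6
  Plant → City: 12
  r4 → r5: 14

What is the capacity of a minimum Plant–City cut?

30

Augment Plant→City: bottleneck 12, flow now 12.
Augment Plant→r1→r6→City: bottleneck 7, flow now 19.
Augment Plant→r3→r6→City: bottleneck 5, flow now 24.
Augment Plant→r1→r2→r4→City: bottleneck 3, flow now 27.
Augment Plant→r3→r6→r1→r2→r4→City: bottleneck 3, flow now 30. (uses reverse residual edge)
No augmenting path remains; maximum flow = 30.
By max-flow min-cut, the minimum cut capacity equals the max flow.
In the residual graph, reachable from Plant: {Plant, r1, r2, r3, r5, r6}.
Min-cut edges: Plant→City (12), r2→r4 (6), r6→City (12); capacity 12 + 6 + 12 = 30.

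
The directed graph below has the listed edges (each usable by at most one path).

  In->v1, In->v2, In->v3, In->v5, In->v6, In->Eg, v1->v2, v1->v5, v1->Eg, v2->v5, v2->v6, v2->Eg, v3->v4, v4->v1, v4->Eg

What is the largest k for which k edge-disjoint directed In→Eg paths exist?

4

Assign every edge capacity 1; by Menger, the answer equals the max flow.
Path In→Eg (+1); total 1.
Path In→v1→Eg (+1); total 2.
Path In→v2→Eg (+1); total 3.
Path In→v3→v4→Eg (+1); total 4.
No residual In→Eg path; max flow = 4.
Certifying cut of size 4: {In→Eg, In→v1, In→v2, In→v3}.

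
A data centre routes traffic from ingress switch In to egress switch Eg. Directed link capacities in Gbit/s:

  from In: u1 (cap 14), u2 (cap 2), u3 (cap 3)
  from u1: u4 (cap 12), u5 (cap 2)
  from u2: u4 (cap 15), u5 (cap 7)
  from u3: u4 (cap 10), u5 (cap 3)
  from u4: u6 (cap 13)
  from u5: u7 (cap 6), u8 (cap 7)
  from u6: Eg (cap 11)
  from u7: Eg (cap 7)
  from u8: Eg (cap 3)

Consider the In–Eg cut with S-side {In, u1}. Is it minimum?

No — its capacity is 19, but the minimum cut has capacity 18.

Given cut capacity: 2 + 3 + 12 + 2 = 19.
Augment In→u1→u4→u6→Eg: bottleneck 11, flow now 11.
Augment In→u1→u5→u7→Eg: bottleneck 2, flow now 13.
Augment In→u2→u5→u7→Eg: bottleneck 2, flow now 15.
Augment In→u3→u5→u7→Eg: bottleneck 2, flow now 17.
Augment In→u3→u5→u8→Eg: bottleneck 1, flow now 18.
No augmenting path remains; maximum flow = 18.
In the residual graph, reachable from In: {In, u1, u4, u6}.
Min-cut edges: In→u2 (2), In→u3 (3), u1→u5 (2), u6→Eg (11); capacity 2 + 3 + 2 + 11 = 18.
Cut capacity 19 exceeds the max flow 18, so it is not minimum.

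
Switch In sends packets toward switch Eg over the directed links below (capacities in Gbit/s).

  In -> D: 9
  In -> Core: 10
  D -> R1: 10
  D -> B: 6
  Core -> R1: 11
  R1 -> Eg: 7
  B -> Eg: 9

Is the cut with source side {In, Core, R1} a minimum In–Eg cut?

Given cut capacity: 9 + 7 = 16.
Augment In→D→R1→Eg: bottleneck 7, flow now 7.
Augment In→D→B→Eg: bottleneck 2, flow now 9.
Augment In→Core→R1→D→B→Eg: bottleneck 4, flow now 13. (uses reverse residual edge)
No augmenting path remains; maximum flow = 13.
In the residual graph, reachable from In: {In, D, Core, R1}.
Min-cut edges: D→B (6), R1→Eg (7); capacity 6 + 7 = 13.
Cut capacity 16 exceeds the max flow 13, so it is not minimum.

No — its capacity is 16, but the minimum cut has capacity 13.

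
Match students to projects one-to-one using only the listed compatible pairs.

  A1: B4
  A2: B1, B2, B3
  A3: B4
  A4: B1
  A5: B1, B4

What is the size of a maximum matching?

Unit-capacity flow: source→left, listed edges, right→sink; max matching = max flow.
Augmenting path A1→B4 (+1); matched 1.
Augmenting path A2→B1 (+1); matched 2.
Augmenting path A4→B1→A2→B2 (+1); matched 3.
No augmenting path remains; maximum matching = 3.
König certificate: {A2, B1, B4} is a vertex cover of size 3 (every listed pair touches it), so no matching can be larger.

3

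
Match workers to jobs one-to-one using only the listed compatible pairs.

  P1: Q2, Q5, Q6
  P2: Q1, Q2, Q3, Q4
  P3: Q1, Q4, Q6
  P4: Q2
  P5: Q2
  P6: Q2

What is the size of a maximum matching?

Unit-capacity flow: source→left, listed edges, right→sink; max matching = max flow.
Augmenting path P1→Q2 (+1); matched 1.
Augmenting path P2→Q1 (+1); matched 2.
Augmenting path P3→Q4 (+1); matched 3.
Augmenting path P4→Q2→P1→Q5 (+1); matched 4.
No augmenting path remains; maximum matching = 4.
König certificate: {P1, P2, P3, Q2} is a vertex cover of size 4 (every listed pair touches it), so no matching can be larger.

4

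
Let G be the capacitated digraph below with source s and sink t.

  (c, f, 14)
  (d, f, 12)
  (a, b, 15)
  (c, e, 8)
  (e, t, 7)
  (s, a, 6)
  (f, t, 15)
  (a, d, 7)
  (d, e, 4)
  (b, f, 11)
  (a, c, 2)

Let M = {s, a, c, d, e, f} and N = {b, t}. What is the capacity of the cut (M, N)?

Edges leaving {s, a, c, d, e, f}: a→b (15), e→t (7), f→t (15).
Cut capacity = 15 + 7 + 15 = 37.

37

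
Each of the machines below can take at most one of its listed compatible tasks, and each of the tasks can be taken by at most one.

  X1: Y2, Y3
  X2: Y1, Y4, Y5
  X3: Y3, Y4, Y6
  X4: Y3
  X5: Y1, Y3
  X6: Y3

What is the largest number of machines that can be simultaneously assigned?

Unit-capacity flow: source→left, listed edges, right→sink; max matching = max flow.
Augmenting path X1→Y2 (+1); matched 1.
Augmenting path X2→Y1 (+1); matched 2.
Augmenting path X3→Y3 (+1); matched 3.
Augmenting path X4→Y3→X3→Y4 (+1); matched 4.
Augmenting path X5→Y1→X2→Y5 (+1); matched 5.
No augmenting path remains; maximum matching = 5.
König certificate: {X1, X2, X3, X5, Y3} is a vertex cover of size 5 (every listed pair touches it), so no matching can be larger.

5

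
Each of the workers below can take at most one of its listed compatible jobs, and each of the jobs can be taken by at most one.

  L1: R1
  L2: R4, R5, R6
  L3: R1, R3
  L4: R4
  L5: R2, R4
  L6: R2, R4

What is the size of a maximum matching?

Unit-capacity flow: source→left, listed edges, right→sink; max matching = max flow.
Augmenting path L1→R1 (+1); matched 1.
Augmenting path L2→R4 (+1); matched 2.
Augmenting path L3→R3 (+1); matched 3.
Augmenting path L5→R2 (+1); matched 4.
Augmenting path L4→R4→L2→R5 (+1); matched 5.
No augmenting path remains; maximum matching = 5.
König certificate: {L1, L2, L3, R2, R4} is a vertex cover of size 5 (every listed pair touches it), so no matching can be larger.

5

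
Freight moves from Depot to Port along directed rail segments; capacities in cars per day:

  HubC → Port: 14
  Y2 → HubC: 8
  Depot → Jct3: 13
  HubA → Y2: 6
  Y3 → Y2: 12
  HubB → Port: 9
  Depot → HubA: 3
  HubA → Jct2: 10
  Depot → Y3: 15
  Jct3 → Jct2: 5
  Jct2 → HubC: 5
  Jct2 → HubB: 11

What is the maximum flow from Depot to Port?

16

Augment Depot→HubA→Y2→HubC→Port: bottleneck 3, flow now 3.
Augment Depot→Y3→Y2→HubC→Port: bottleneck 5, flow now 8.
Augment Depot→Jct3→Jct2→HubB→Port: bottleneck 5, flow now 13.
Augment Depot→Y3→Y2→HubA→Jct2→HubB→Port: bottleneck 3, flow now 16. (uses reverse residual edge)
No augmenting path remains; maximum flow = 16.
In the residual graph, reachable from Depot: {Depot, Y3, Jct3, Y2}.
Min-cut edges: Depot→HubA (3), Jct3→Jct2 (5), Y2→HubC (8); capacity 3 + 5 + 8 = 16.
This cut is saturated, so no flow can exceed 16.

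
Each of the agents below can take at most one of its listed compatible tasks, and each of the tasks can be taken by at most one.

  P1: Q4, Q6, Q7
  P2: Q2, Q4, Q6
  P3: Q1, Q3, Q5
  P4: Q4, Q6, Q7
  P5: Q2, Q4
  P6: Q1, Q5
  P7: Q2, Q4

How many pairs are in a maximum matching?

6

Unit-capacity flow: source→left, listed edges, right→sink; max matching = max flow.
Augmenting path P1→Q4 (+1); matched 1.
Augmenting path P2→Q2 (+1); matched 2.
Augmenting path P3→Q1 (+1); matched 3.
Augmenting path P4→Q6 (+1); matched 4.
Augmenting path P6→Q5 (+1); matched 5.
Augmenting path P5→Q4→P1→Q7 (+1); matched 6.
No augmenting path remains; maximum matching = 6.
König certificate: {P3, P6, Q2, Q4, Q6, Q7} is a vertex cover of size 6 (every listed pair touches it), so no matching can be larger.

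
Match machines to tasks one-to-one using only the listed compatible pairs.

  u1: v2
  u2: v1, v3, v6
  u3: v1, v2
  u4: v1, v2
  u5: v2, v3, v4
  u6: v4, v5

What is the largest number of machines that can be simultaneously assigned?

Unit-capacity flow: source→left, listed edges, right→sink; max matching = max flow.
Augmenting path u1→v2 (+1); matched 1.
Augmenting path u2→v1 (+1); matched 2.
Augmenting path u5→v3 (+1); matched 3.
Augmenting path u6→v4 (+1); matched 4.
Augmenting path u3→v1→u2→v6 (+1); matched 5.
No augmenting path remains; maximum matching = 5.
König certificate: {u2, u5, u6, v1, v2} is a vertex cover of size 5 (every listed pair touches it), so no matching can be larger.

5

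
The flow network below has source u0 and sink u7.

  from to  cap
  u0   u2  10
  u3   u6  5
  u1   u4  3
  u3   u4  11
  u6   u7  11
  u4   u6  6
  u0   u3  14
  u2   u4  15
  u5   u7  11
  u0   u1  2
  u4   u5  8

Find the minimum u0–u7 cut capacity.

Augment u0→u3→u6→u7: bottleneck 5, flow now 5.
Augment u0→u1→u4→u5→u7: bottleneck 2, flow now 7.
Augment u0→u2→u4→u5→u7: bottleneck 6, flow now 13.
Augment u0→u2→u4→u6→u7: bottleneck 4, flow now 17.
Augment u0→u3→u4→u6→u7: bottleneck 2, flow now 19.
No augmenting path remains; maximum flow = 19.
By max-flow min-cut, the minimum cut capacity equals the max flow.
In the residual graph, reachable from u0: {u0, u1, u2, u3, u4}.
Min-cut edges: u3→u6 (5), u4→u5 (8), u4→u6 (6); capacity 5 + 8 + 6 = 19.

19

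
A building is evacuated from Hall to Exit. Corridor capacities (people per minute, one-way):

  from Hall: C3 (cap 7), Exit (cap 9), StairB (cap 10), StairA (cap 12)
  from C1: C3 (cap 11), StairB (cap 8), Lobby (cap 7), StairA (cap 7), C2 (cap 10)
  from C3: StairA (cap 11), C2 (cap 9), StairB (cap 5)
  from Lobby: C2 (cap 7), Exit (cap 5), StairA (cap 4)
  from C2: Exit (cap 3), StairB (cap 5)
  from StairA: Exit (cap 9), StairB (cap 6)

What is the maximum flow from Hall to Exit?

21

Augment Hall→Exit: bottleneck 9, flow now 9.
Augment Hall→StairA→Exit: bottleneck 9, flow now 18.
Augment Hall→C3→C2→Exit: bottleneck 3, flow now 21.
No augmenting path remains; maximum flow = 21.
In the residual graph, reachable from Hall: {Hall, C3, C2, StairA, StairB}.
Min-cut edges: Hall→Exit (9), C2→Exit (3), StairA→Exit (9); capacity 9 + 3 + 9 = 21.
This cut is saturated, so no flow can exceed 21.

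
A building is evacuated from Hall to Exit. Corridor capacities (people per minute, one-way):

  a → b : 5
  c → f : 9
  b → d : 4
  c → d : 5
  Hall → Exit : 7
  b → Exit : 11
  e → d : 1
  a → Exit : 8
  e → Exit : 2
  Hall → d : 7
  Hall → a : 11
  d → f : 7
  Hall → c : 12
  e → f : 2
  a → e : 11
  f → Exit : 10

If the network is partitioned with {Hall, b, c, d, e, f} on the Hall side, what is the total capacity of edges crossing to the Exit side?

Edges leaving {Hall, b, c, d, e, f}: Hall→a (11), Hall→Exit (7), b→Exit (11), e→Exit (2), f→Exit (10).
Cut capacity = 11 + 7 + 11 + 2 + 10 = 41.

41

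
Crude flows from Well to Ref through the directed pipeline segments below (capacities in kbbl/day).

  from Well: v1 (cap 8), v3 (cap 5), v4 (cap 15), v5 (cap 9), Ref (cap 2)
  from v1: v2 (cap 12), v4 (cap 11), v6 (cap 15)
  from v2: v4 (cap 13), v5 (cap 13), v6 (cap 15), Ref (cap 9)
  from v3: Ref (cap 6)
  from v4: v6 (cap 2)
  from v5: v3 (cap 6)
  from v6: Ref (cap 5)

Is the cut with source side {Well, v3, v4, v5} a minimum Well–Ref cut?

Given cut capacity: 8 + 2 + 6 + 2 = 18.
Augment Well→Ref: bottleneck 2, flow now 2.
Augment Well→v3→Ref: bottleneck 5, flow now 7.
Augment Well→v1→v2→Ref: bottleneck 8, flow now 15.
Augment Well→v4→v6→Ref: bottleneck 2, flow now 17.
Augment Well→v5→v3→Ref: bottleneck 1, flow now 18.
No augmenting path remains; maximum flow = 18.
Cut capacity 18 equals the max flow, so it is a minimum cut.

Yes — it is a minimum cut (capacity 18).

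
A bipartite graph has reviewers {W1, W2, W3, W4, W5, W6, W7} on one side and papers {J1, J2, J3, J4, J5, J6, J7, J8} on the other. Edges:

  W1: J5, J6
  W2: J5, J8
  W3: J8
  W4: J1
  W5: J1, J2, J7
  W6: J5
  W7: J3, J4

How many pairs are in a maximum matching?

Unit-capacity flow: source→left, listed edges, right→sink; max matching = max flow.
Augmenting path W1→J5 (+1); matched 1.
Augmenting path W2→J8 (+1); matched 2.
Augmenting path W4→J1 (+1); matched 3.
Augmenting path W5→J2 (+1); matched 4.
Augmenting path W7→J3 (+1); matched 5.
Augmenting path W6→J5→W1→J6 (+1); matched 6.
No augmenting path remains; maximum matching = 6.
König certificate: {W1, W4, W5, W7, J5, J8} is a vertex cover of size 6 (every listed pair touches it), so no matching can be larger.

6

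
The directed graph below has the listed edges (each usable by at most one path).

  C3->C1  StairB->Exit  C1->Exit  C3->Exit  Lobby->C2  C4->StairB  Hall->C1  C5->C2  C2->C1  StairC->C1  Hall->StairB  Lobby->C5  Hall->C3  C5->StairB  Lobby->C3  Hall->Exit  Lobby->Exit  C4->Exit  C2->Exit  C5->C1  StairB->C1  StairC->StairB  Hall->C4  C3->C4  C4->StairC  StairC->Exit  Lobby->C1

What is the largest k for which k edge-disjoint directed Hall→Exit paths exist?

5

Assign every edge capacity 1; by Menger, the answer equals the max flow.
Path Hall→Exit (+1); total 1.
Path Hall→C4→Exit (+1); total 2.
Path Hall→C3→Exit (+1); total 3.
Path Hall→C1→Exit (+1); total 4.
Path Hall→StairB→Exit (+1); total 5.
No residual Hall→Exit path; max flow = 5.
Certifying cut of size 5: {Hall→C1, Hall→C3, Hall→C4, Hall→Exit, Hall→StairB}.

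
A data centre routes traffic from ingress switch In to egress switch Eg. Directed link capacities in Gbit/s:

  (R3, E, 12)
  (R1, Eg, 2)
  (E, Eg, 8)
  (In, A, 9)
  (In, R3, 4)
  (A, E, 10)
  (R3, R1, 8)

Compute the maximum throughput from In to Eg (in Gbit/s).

Augment In→R3→R1→Eg: bottleneck 2, flow now 2.
Augment In→R3→E→Eg: bottleneck 2, flow now 4.
Augment In→A→E→Eg: bottleneck 6, flow now 10.
No augmenting path remains; maximum flow = 10.
In the residual graph, reachable from In: {In, R3, A, R1, E}.
Min-cut edges: R1→Eg (2), E→Eg (8); capacity 2 + 8 = 10.
This cut is saturated, so no flow can exceed 10.

10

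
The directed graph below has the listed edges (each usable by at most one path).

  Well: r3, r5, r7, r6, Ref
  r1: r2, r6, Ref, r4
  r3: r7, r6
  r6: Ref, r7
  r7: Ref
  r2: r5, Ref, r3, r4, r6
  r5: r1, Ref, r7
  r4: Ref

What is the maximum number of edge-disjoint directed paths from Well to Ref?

4

Assign every edge capacity 1; by Menger, the answer equals the max flow.
Path Well→Ref (+1); total 1.
Path Well→r5→Ref (+1); total 2.
Path Well→r6→Ref (+1); total 3.
Path Well→r7→Ref (+1); total 4.
No residual Well→Ref path; max flow = 4.
Certifying cut of size 4: {Well→Ref, Well→r5, r6→Ref, r7→Ref}.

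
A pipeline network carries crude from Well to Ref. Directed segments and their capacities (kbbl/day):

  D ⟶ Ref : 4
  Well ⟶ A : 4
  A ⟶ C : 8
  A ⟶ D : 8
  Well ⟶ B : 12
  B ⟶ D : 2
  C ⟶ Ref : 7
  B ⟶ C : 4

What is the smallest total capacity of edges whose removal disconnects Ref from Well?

Augment Well→A→C→Ref: bottleneck 4, flow now 4.
Augment Well→B→C→Ref: bottleneck 3, flow now 7.
Augment Well→B→D→Ref: bottleneck 2, flow now 9.
Augment Well→B→C→A→D→Ref: bottleneck 1, flow now 10. (uses reverse residual edge)
No augmenting path remains; maximum flow = 10.
By max-flow min-cut, the minimum cut capacity equals the max flow.
In the residual graph, reachable from Well: {Well, B}.
Min-cut edges: Well→A (4), B→C (4), B→D (2); capacity 4 + 4 + 2 = 10.

10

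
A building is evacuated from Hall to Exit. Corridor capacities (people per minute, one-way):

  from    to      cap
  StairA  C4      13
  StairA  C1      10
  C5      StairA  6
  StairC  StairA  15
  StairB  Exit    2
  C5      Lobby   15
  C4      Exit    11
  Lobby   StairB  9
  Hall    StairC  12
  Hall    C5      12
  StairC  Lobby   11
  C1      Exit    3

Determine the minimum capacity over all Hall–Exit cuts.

Augment Hall→StairC→StairA→C4→Exit: bottleneck 11, flow now 11.
Augment Hall→StairC→StairA→C1→Exit: bottleneck 1, flow now 12.
Augment Hall→C5→StairA→C1→Exit: bottleneck 2, flow now 14.
Augment Hall→C5→Lobby→StairB→Exit: bottleneck 2, flow now 16.
No augmenting path remains; maximum flow = 16.
By max-flow min-cut, the minimum cut capacity equals the max flow.
In the residual graph, reachable from Hall: {Hall, StairC, C5, StairA, Lobby, StairB, C4, C1}.
Min-cut edges: StairB→Exit (2), C4→Exit (11), C1→Exit (3); capacity 2 + 11 + 3 = 16.

16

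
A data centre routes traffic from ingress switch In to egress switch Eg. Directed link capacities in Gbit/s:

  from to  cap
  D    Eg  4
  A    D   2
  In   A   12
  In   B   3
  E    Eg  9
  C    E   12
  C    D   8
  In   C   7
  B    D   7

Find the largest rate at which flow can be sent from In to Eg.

11

Augment In→A→D→Eg: bottleneck 2, flow now 2.
Augment In→B→D→Eg: bottleneck 2, flow now 4.
Augment In→C→E→Eg: bottleneck 7, flow now 11.
No augmenting path remains; maximum flow = 11.
In the residual graph, reachable from In: {In, A, B, D}.
Min-cut edges: In→C (7), D→Eg (4); capacity 7 + 4 = 11.
This cut is saturated, so no flow can exceed 11.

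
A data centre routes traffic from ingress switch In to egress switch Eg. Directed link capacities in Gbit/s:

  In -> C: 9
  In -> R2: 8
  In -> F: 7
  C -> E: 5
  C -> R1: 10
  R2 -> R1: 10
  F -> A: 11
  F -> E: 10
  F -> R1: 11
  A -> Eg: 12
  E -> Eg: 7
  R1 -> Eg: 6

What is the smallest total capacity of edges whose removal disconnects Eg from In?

18

Augment In→C→E→Eg: bottleneck 5, flow now 5.
Augment In→C→R1→Eg: bottleneck 4, flow now 9.
Augment In→R2→R1→Eg: bottleneck 2, flow now 11.
Augment In→F→A→Eg: bottleneck 7, flow now 18.
No augmenting path remains; maximum flow = 18.
By max-flow min-cut, the minimum cut capacity equals the max flow.
In the residual graph, reachable from In: {In, C, R2, R1}.
Min-cut edges: In→F (7), C→E (5), R1→Eg (6); capacity 7 + 5 + 6 = 18.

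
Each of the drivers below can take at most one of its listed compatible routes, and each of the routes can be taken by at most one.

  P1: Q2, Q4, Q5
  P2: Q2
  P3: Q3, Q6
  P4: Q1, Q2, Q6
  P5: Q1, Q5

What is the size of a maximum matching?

5

Unit-capacity flow: source→left, listed edges, right→sink; max matching = max flow.
Augmenting path P1→Q2 (+1); matched 1.
Augmenting path P3→Q3 (+1); matched 2.
Augmenting path P4→Q1 (+1); matched 3.
Augmenting path P5→Q5 (+1); matched 4.
Augmenting path P2→Q2→P1→Q4 (+1); matched 5.
No augmenting path remains; maximum matching = 5.
König certificate: {P1, P2, P3, P4, P5} is a vertex cover of size 5 (every listed pair touches it), so no matching can be larger.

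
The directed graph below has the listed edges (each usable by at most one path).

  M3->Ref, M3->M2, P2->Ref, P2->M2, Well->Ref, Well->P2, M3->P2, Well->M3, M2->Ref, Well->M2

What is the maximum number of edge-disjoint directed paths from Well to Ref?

Assign every edge capacity 1; by Menger, the answer equals the max flow.
Path Well→Ref (+1); total 1.
Path Well→M3→Ref (+1); total 2.
Path Well→P2→Ref (+1); total 3.
Path Well→M2→Ref (+1); total 4.
No residual Well→Ref path; max flow = 4.
Certifying cut of size 4: {Well→M2, Well→M3, Well→P2, Well→Ref}.

4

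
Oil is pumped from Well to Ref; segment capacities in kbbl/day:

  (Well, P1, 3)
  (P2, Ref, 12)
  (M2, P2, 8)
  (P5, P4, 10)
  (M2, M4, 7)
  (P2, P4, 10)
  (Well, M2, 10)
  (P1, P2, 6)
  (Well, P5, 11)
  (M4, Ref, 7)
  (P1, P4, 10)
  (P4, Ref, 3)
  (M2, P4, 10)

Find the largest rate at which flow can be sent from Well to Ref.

Augment Well→M2→P4→Ref: bottleneck 3, flow now 3.
Augment Well→M2→M4→Ref: bottleneck 7, flow now 10.
Augment Well→P1→P2→Ref: bottleneck 3, flow now 13.
Augment Well→P5→P4→M2→P2→Ref: bottleneck 3, flow now 16. (uses reverse residual edge)
No augmenting path remains; maximum flow = 16.
In the residual graph, reachable from Well: {Well, P5, P4}.
Min-cut edges: Well→M2 (10), Well→P1 (3), P4→Ref (3); capacity 10 + 3 + 3 = 16.
This cut is saturated, so no flow can exceed 16.

16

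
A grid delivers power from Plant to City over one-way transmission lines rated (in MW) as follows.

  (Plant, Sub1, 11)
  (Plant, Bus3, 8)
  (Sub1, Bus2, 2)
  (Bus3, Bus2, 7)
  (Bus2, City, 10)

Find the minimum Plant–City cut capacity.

Augment Plant→Sub1→Bus2→City: bottleneck 2, flow now 2.
Augment Plant→Bus3→Bus2→City: bottleneck 7, flow now 9.
No augmenting path remains; maximum flow = 9.
By max-flow min-cut, the minimum cut capacity equals the max flow.
In the residual graph, reachable from Plant: {Plant, Sub1, Bus3}.
Min-cut edges: Sub1→Bus2 (2), Bus3→Bus2 (7); capacity 2 + 7 = 9.

9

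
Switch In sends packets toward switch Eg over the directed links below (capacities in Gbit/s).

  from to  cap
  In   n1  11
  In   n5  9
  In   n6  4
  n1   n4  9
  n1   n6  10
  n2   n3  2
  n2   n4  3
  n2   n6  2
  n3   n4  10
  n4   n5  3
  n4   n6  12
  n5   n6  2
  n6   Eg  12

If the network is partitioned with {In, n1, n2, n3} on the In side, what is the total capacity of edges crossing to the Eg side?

47

Edges leaving {In, n1, n2, n3}: In→n5 (9), In→n6 (4), n1→n4 (9), n1→n6 (10), n2→n4 (3), n2→n6 (2), n3→n4 (10).
Cut capacity = 9 + 4 + 9 + 10 + 3 + 2 + 10 = 47.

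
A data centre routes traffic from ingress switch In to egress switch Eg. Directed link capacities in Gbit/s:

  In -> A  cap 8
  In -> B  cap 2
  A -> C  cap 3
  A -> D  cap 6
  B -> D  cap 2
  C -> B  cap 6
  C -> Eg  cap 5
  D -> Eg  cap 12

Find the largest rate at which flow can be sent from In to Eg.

10

Augment In→A→C→Eg: bottleneck 3, flow now 3.
Augment In→A→D→Eg: bottleneck 5, flow now 8.
Augment In→B→D→Eg: bottleneck 2, flow now 10.
No augmenting path remains; maximum flow = 10.
In the residual graph, reachable from In: {In}.
Min-cut edges: In→A (8), In→B (2); capacity 8 + 2 = 10.
This cut is saturated, so no flow can exceed 10.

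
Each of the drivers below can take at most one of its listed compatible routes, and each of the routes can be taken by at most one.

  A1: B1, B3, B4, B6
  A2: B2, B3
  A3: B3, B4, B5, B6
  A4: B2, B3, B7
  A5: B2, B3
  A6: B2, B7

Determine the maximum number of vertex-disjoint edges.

Unit-capacity flow: source→left, listed edges, right→sink; max matching = max flow.
Augmenting path A1→B1 (+1); matched 1.
Augmenting path A2→B2 (+1); matched 2.
Augmenting path A3→B3 (+1); matched 3.
Augmenting path A4→B7 (+1); matched 4.
Augmenting path A5→B3→A3→B4 (+1); matched 5.
No augmenting path remains; maximum matching = 5.
König certificate: {A1, A3, B2, B3, B7} is a vertex cover of size 5 (every listed pair touches it), so no matching can be larger.

5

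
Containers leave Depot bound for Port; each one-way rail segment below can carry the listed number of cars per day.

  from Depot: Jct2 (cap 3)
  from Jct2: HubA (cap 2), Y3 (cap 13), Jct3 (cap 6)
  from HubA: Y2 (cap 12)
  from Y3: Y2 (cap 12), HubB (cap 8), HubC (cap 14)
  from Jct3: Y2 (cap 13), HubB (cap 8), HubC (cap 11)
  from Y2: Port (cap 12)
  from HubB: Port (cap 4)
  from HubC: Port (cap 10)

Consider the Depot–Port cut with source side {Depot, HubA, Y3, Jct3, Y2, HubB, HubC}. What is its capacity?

Edges leaving {Depot, HubA, Y3, Jct3, Y2, HubB, HubC}: Depot→Jct2 (3), Y2→Port (12), HubB→Port (4), HubC→Port (10).
Cut capacity = 3 + 12 + 4 + 10 = 29.

29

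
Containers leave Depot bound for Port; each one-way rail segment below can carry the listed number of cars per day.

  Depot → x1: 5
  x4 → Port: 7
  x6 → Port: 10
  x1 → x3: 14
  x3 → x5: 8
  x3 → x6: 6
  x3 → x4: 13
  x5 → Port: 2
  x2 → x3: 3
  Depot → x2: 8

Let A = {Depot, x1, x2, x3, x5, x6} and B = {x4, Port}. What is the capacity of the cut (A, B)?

Edges leaving {Depot, x1, x2, x3, x5, x6}: x3→x4 (13), x5→Port (2), x6→Port (10).
Cut capacity = 13 + 2 + 10 = 25.

25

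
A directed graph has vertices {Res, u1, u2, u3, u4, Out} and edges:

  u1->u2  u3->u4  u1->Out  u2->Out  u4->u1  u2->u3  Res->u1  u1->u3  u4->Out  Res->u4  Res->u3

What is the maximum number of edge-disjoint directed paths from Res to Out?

3

Assign every edge capacity 1; by Menger, the answer equals the max flow.
Path Res→u1→Out (+1); total 1.
Path Res→u4→Out (+1); total 2.
Path Res→u3→u4→u1→u2→Out (+1); total 3.
No residual Res→Out path; max flow = 3.
Certifying cut of size 3: {Res→u1, Res→u3, Res→u4}.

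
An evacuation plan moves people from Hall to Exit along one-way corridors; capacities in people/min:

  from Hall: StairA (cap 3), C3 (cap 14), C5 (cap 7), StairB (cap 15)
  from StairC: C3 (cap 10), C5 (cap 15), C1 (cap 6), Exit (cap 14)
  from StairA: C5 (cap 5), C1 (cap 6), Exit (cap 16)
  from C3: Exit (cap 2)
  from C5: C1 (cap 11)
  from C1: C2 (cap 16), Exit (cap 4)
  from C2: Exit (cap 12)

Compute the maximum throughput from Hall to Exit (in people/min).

Augment Hall→StairA→Exit: bottleneck 3, flow now 3.
Augment Hall→C3→Exit: bottleneck 2, flow now 5.
Augment Hall→C5→C1→Exit: bottleneck 4, flow now 9.
Augment Hall→C5→C1→C2→Exit: bottleneck 3, flow now 12.
No augmenting path remains; maximum flow = 12.
In the residual graph, reachable from Hall: {Hall, C3, StairB}.
Min-cut edges: Hall→StairA (3), Hall→C5 (7), C3→Exit (2); capacity 3 + 7 + 2 = 12.
This cut is saturated, so no flow can exceed 12.

12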